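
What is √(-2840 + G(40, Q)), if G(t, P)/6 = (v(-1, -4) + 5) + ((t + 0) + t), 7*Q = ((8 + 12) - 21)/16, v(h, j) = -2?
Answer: I*√2342 ≈ 48.394*I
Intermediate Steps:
Q = -1/112 (Q = (((8 + 12) - 21)/16)/7 = ((20 - 21)*(1/16))/7 = (-1*1/16)/7 = (⅐)*(-1/16) = -1/112 ≈ -0.0089286)
G(t, P) = 18 + 12*t (G(t, P) = 6*((-2 + 5) + ((t + 0) + t)) = 6*(3 + (t + t)) = 6*(3 + 2*t) = 18 + 12*t)
√(-2840 + G(40, Q)) = √(-2840 + (18 + 12*40)) = √(-2840 + (18 + 480)) = √(-2840 + 498) = √(-2342) = I*√2342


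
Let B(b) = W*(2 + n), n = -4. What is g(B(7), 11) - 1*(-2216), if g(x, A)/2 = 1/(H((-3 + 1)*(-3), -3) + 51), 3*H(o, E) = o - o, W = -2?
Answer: 113018/51 ≈ 2216.0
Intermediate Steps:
B(b) = 4 (B(b) = -2*(2 - 4) = -2*(-2) = 4)
H(o, E) = 0 (H(o, E) = (o - o)/3 = (1/3)*0 = 0)
g(x, A) = 2/51 (g(x, A) = 2/(0 + 51) = 2/51)
g(B(7), 11) - 1*(-2216) = 2/51 - 1*(-2216) = 2/51 + 2216 = 113018/51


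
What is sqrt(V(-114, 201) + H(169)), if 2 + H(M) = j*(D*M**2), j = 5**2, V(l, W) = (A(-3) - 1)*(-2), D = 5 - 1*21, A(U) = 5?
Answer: I*sqrt(11424410) ≈ 3380.0*I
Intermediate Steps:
D = -16 (D = 5 - 21 = -16)
V(l, W) = -8 (V(l, W) = (5 - 1)*(-2) = 4*(-2) = -8)
j = 25
H(M) = -2 - 400*M**2 (H(M) = -2 + 25*(-16*M**2) = -2 - 400*M**2)
sqrt(V(-114, 201) + H(169)) = sqrt(-8 + (-2 - 400*169**2)) = sqrt(-8 + (-2 - 400*28561)) = sqrt(-8 + (-2 - 11424400)) = sqrt(-8 - 11424402) = sqrt(-11424410) = I*sqrt(11424410)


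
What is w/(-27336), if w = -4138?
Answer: 2069/13668 ≈ 0.15138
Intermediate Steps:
w/(-27336) = -4138/(-27336) = -4138*(-1/27336) = 2069/13668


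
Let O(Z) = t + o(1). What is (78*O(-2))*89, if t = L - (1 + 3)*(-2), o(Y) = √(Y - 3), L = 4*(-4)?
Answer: -55536 + 6942*I*√2 ≈ -55536.0 + 9817.5*I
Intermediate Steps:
L = -16
o(Y) = √(-3 + Y)
t = -8 (t = -16 - (1 + 3)*(-2) = -16 - 4*(-2) = -16 - 1*(-8) = -16 + 8 = -8)
O(Z) = -8 + I*√2 (O(Z) = -8 + √(-3 + 1) = -8 + √(-2) = -8 + I*√2)
(78*O(-2))*89 = (78*(-8 + I*√2))*89 = (-624 + 78*I*√2)*89 = -55536 + 6942*I*√2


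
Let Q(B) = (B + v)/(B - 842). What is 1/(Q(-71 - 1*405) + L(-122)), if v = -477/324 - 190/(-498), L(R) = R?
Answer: -3938184/479032901 ≈ -0.0082211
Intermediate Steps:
v = -3259/2988 (v = -477*1/324 - 190*(-1/498) = -53/36 + 95/249 = -3259/2988 ≈ -1.0907)
Q(B) = (-3259/2988 + B)/(-842 + B) (Q(B) = (B - 3259/2988)/(B - 842) = (-3259/2988 + B)/(-842 + B))
1/(Q(-71 - 1*405) + L(-122)) = 1/((-3259/2988 + (-71 - 1*405))/(-842 + (-71 - 1*405)) - 122) = 1/((-3259/2988 + (-71 - 405))/(-842 + (-71 - 405)) - 122) = 1/((-3259/2988 - 476)/(-842 - 476) - 122) = 1/(-1425547/2988/(-1318) - 122) = 1/(-1/1318*(-1425547/2988) - 122) = 1/(1425547/3938184 - 122) = 1/(-479032901/3938184) = -3938184/479032901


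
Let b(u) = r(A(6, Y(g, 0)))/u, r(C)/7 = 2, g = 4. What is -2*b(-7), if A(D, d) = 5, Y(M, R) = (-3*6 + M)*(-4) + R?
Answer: 4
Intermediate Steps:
Y(M, R) = 72 + R - 4*M (Y(M, R) = (-18 + M)*(-4) + R = (72 - 4*M) + R = 72 + R - 4*M)
r(C) = 14 (r(C) = 7*2 = 14)
b(u) = 14/u
-2*b(-7) = -28/(-7) = -28*(-1)/7 = -2*(-2) = 4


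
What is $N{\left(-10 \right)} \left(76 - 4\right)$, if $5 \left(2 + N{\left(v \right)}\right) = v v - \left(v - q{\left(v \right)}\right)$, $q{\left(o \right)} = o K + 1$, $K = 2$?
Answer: $\frac{5832}{5} \approx 1166.4$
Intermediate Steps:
$q{\left(o \right)} = 1 + 2 o$ ($q{\left(o \right)} = o 2 + 1 = 2 o + 1 = 1 + 2 o$)
$N{\left(v \right)} = - \frac{9}{5} + \frac{v}{5} + \frac{v^{2}}{5}$ ($N{\left(v \right)} = -2 + \frac{v v + \left(\left(1 + 2 v\right) - v\right)}{5} = -2 + \frac{v^{2} + \left(1 + v\right)}{5} = -2 + \frac{1 + v + v^{2}}{5} = -2 + \left(\frac{1}{5} + \frac{v}{5} + \frac{v^{2}}{5}\right) = - \frac{9}{5} + \frac{v}{5} + \frac{v^{2}}{5}$)
$N{\left(-10 \right)} \left(76 - 4\right) = \left(- \frac{9}{5} + \frac{1}{5} \left(-10\right) + \frac{\left(-10\right)^{2}}{5}\right) \left(76 - 4\right) = \left(- \frac{9}{5} - 2 + \frac{1}{5} \cdot 100\right) 72 = \left(- \frac{9}{5} - 2 + 20\right) 72 = \frac{81}{5} \cdot 72 = \frac{5832}{5}$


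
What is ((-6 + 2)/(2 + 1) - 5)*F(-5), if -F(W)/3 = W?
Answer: -95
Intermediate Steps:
F(W) = -3*W
((-6 + 2)/(2 + 1) - 5)*F(-5) = ((-6 + 2)/(2 + 1) - 5)*(-3*(-5)) = (-4/3 - 5)*15 = -19/3*15 = -95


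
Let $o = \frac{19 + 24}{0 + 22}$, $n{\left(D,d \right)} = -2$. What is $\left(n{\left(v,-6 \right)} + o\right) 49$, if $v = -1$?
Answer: $- \frac{49}{22} \approx -2.2273$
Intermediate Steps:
$o = \frac{43}{22} \approx 1.9545$
$\left(n{\left(v,-6 \right)} + o\right) 49 = \left(-2 + \frac{43}{22}\right) 49 = \left(- \frac{1}{22}\right) 49 = - \frac{49}{22}$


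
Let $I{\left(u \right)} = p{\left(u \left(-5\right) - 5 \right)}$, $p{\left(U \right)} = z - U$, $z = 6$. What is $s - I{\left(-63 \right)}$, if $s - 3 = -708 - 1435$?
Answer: $-1836$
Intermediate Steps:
$p{\left(U \right)} = 6 - U$
$I{\left(u \right)} = 11 + 5 u$ ($I{\left(u \right)} = 6 - \left(u \left(-5\right) - 5\right) = 6 - \left(- 5 u - 5\right) = 6 - \left(-5 - 5 u\right) = 6 + \left(5 + 5 u\right) = 11 + 5 u$)
$s = -2140$ ($s = 3 - 2143 = -2140$)
$s - I{\left(-63 \right)} = -2140 - \left(11 + 5 \left(-63\right)\right) = -2140 - \left(11 - 315\right) = -2140 - -304 = -2140 + 304 = -1836$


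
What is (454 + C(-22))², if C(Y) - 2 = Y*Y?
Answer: 883600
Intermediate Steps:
C(Y) = 2 + Y² (C(Y) = 2 + Y*Y = 2 + Y²)
(454 + C(-22))² = (454 + (2 + (-22)²))² = (454 + (2 + 484))² = (454 + 486)² = 940² = 883600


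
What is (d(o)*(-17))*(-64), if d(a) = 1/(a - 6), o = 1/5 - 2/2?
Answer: -160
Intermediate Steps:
o = -⅘ (o = 1*(⅕) - 2*½ = ⅕ - 1 = -⅘ ≈ -0.80000)
d(a) = 1/(-6 + a)
(d(o)*(-17))*(-64) = (-17/(-6 - ⅘))*(-64) = (-17/(-34/5))*(-64) = -5/34*(-17)*(-64) = (5/2)*(-64) = -160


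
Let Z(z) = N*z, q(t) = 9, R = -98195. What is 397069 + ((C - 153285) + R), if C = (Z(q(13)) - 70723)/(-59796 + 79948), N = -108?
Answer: 2933837833/20152 ≈ 1.4559e+5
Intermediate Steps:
Z(z) = -108*z
C = -71695/20152 (C = (-108*9 - 70723)/(-59796 + 79948) = (-972 - 70723)/20152 = -71695*1/20152 = -71695/20152 ≈ -3.5577)
397069 + ((C - 153285) + R) = 397069 + ((-71695/20152 - 153285) - 98195) = 397069 + (-3089071015/20152 - 98195) = 397069 - 5067896655/20152 = 2933837833/20152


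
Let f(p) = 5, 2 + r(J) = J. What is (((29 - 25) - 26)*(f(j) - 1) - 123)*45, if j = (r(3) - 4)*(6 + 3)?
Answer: -9495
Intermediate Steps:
r(J) = -2 + J
j = -27 (j = ((-2 + 3) - 4)*(6 + 3) = (1 - 4)*9 = -3*9 = -27)
(((29 - 25) - 26)*(f(j) - 1) - 123)*45 = (((29 - 25) - 26)*(5 - 1) - 123)*45 = ((4 - 26)*4 - 123)*45 = (-22*4 - 123)*45 = (-88 - 123)*45 = -211*45 = -9495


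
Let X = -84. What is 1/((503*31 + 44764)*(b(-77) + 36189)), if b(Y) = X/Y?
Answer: 1/2184325317 ≈ 4.5781e-10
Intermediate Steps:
b(Y) = -84/Y
1/((503*31 + 44764)*(b(-77) + 36189)) = 1/((503*31 + 44764)*(-84/(-77) + 36189)) = 1/((15593 + 44764)*(-84*(-1/77) + 36189)) = 1/(60357*(12/11 + 36189)) = 1/(60357*(398091/11)) = 1/2184325317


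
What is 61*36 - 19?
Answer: 2177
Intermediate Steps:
61*36 - 19 = 2196 - 19 = 2177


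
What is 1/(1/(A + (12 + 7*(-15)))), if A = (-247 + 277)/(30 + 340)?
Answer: -3438/37 ≈ -92.919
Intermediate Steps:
A = 3/37 (A = 30/370 = 30*(1/370) = 3/37 ≈ 0.081081)
1/(1/(A + (12 + 7*(-15)))) = 1/(1/(3/37 + (12 + 7*(-15)))) = 1/(1/(3/37 + (12 - 105))) = 1/(1/(3/37 - 93)) = 1/(1/(-3438/37)) = 1/(-37/3438) = -3438/37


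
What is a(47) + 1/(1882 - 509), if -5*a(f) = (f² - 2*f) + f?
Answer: -2968421/6865 ≈ -432.40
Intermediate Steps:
a(f) = -f²/5 + f/5 (a(f) = -((f² - 2*f) + f)/5 = -(f² - f)/5 = -f²/5 + f/5)
a(47) + 1/(1882 - 509) = (⅕)*47*(1 - 1*47) + 1/(1882 - 509) = (⅕)*47*(1 - 47) + 1/1373 = (⅕)*47*(-46) + 1/1373 = -2162/5 + 1/1373 = -2968421/6865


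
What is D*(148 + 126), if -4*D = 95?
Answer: -13015/2 ≈ -6507.5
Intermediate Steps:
D = -95/4 (D = -¼*95 = -95/4 ≈ -23.750)
D*(148 + 126) = -95*(148 + 126)/4 = -95/4*274 = -13015/2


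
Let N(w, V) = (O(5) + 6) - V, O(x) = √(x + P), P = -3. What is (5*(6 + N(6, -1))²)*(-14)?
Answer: -11970 - 1820*√2 ≈ -14544.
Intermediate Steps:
O(x) = √(-3 + x) (O(x) = √(x - 3) = √(-3 + x))
N(w, V) = 6 + √2 - V (N(w, V) = (√(-3 + 5) + 6) - V = (√2 + 6) - V = (6 + √2) - V = 6 + √2 - V)
(5*(6 + N(6, -1))²)*(-14) = (5*(6 + (6 + √2 - 1*(-1)))²)*(-14) = (5*(6 + (6 + √2 + 1))²)*(-14) = (5*(6 + (7 + √2))²)*(-14) = (5*(13 + √2)²)*(-14) = -70*(13 + √2)²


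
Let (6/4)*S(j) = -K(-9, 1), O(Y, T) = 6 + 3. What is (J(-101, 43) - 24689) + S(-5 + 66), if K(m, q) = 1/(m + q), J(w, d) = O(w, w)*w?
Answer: -307175/12 ≈ -25598.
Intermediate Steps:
O(Y, T) = 9
J(w, d) = 9*w
S(j) = 1/12 (S(j) = 2*(-1/(-9 + 1))/3 = 2*(-1/(-8))/3 = 2*(-1*(-1/8))/3 = (2/3)*(1/8) = 1/12)
(J(-101, 43) - 24689) + S(-5 + 66) = (9*(-101) - 24689) + 1/12 = (-909 - 24689) + 1/12 = -25598 + 1/12 = -307175/12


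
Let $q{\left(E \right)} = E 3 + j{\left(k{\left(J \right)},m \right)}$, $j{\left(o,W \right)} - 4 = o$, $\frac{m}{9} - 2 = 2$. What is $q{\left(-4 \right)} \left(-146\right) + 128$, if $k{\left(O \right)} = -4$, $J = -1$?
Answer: $1880$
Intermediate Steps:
$m = 36$ ($m = 18 + 9 \cdot 2 = 18 + 18 = 36$)
$j{\left(o,W \right)} = 4 + o$
$q{\left(E \right)} = 3 E$ ($q{\left(E \right)} = E 3 + \left(4 - 4\right) = 3 E + 0 = 3 E$)
$q{\left(-4 \right)} \left(-146\right) + 128 = 3 \left(-4\right) \left(-146\right) + 128 = \left(-12\right) \left(-146\right) + 128 = 1752 + 128 = 1880$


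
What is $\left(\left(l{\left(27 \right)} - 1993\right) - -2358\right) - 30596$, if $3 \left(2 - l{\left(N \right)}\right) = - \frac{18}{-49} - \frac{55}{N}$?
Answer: $- \frac{119976692}{3969} \approx -30228.0$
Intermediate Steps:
$l{\left(N \right)} = \frac{92}{49} + \frac{55}{3 N}$ ($l{\left(N \right)} = 2 - \frac{- \frac{18}{-49} - \frac{55}{N}}{3} = 2 - \frac{\left(-18\right) \left(- \frac{1}{49}\right) - \frac{55}{N}}{3} = 2 - \frac{\frac{18}{49} - \frac{55}{N}}{3} = 2 - \left(\frac{6}{49} - \frac{55}{3 N}\right) = \frac{92}{49} + \frac{55}{3 N}$)
$\left(\left(l{\left(27 \right)} - 1993\right) - -2358\right) - 30596 = \left(\left(\frac{2695 + 276 \cdot 27}{147 \cdot 27} - 1993\right) - -2358\right) - 30596 = \left(\left(\frac{1}{147} \cdot \frac{1}{27} \left(2695 + 7452\right) - 1993\right) + 2358\right) - 30596 = \left(\left(\frac{1}{147} \cdot \frac{1}{27} \cdot 10147 - 1993\right) + 2358\right) - 30596 = \left(\left(\frac{10147}{3969} - 1993\right) + 2358\right) - 30596 = \left(- \frac{7900070}{3969} + 2358\right) - 30596 = \frac{1458832}{3969} - 30596 = - \frac{119976692}{3969}$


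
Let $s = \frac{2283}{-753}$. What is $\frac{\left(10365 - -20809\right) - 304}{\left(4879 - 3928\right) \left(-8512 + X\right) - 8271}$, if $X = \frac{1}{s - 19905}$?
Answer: $- \frac{51418265640}{13496975007443} \approx -0.0038096$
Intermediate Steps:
$s = - \frac{761}{251}$ ($s = 2283 \left(- \frac{1}{753}\right) = - \frac{761}{251} \approx -3.0319$)
$X = - \frac{251}{4996916}$ ($X = \frac{1}{- \frac{761}{251} - 19905} = \frac{1}{- \frac{4996916}{251}} = - \frac{251}{4996916} \approx -5.0231 \cdot 10^{-5}$)
$\frac{\left(10365 - -20809\right) - 304}{\left(4879 - 3928\right) \left(-8512 + X\right) - 8271} = \frac{\left(10365 - -20809\right) - 304}{\left(4879 - 3928\right) \left(-8512 - \frac{251}{4996916}\right) - 8271} = \frac{\left(10365 + 20809\right) - 304}{951 \left(- \frac{42533749243}{4996916}\right) - 8271} = \frac{31174 - 304}{- \frac{40449595530093}{4996916} - 8271} = \frac{30870}{- \frac{40490925022329}{4996916}} = 30870 \left(- \frac{4996916}{40490925022329}\right) = - \frac{51418265640}{13496975007443}$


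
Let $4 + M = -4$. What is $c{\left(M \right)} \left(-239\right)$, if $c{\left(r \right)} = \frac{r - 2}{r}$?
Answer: $- \frac{1195}{4} \approx -298.75$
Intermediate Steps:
$M = -8$ ($M = -4 - 4 = -8$)
$c{\left(r \right)} = \frac{-2 + r}{r}$
$c{\left(M \right)} \left(-239\right) = \frac{-2 - 8}{-8} \left(-239\right) = \left(- \frac{1}{8}\right) \left(-10\right) \left(-239\right) = \frac{5}{4} \left(-239\right) = - \frac{1195}{4}$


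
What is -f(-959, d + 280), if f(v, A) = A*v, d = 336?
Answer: 590744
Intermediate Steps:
-f(-959, d + 280) = -(336 + 280)*(-959) = -616*(-959) = -1*(-590744) = 590744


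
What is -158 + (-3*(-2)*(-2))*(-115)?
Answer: 1222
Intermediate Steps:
-158 + (-3*(-2)*(-2))*(-115) = -158 + (6*(-2))*(-115) = -158 - 12*(-115) = -158 + 1380 = 1222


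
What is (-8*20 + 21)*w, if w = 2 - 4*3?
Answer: 1390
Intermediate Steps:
w = -10 (w = 2 - 12 = -10)
(-8*20 + 21)*w = (-8*20 + 21)*(-10) = (-160 + 21)*(-10) = -139*(-10) = 1390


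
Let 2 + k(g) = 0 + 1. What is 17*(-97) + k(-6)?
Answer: -1650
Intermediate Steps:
k(g) = -1 (k(g) = -2 + (0 + 1) = -2 + 1 = -1)
17*(-97) + k(-6) = 17*(-97) - 1 = -1649 - 1 = -1650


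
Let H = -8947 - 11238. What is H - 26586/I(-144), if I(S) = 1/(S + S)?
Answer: 7636583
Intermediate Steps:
I(S) = 1/(2*S)
H = -20185
H - 26586/I(-144) = -20185 - 26586/((½)/(-144)) = -20185 - 26586/((½)*(-1/144)) = -20185 - 26586/(-1/288) = -20185 - 26586*(-288) = -20185 + 7656768 = 7636583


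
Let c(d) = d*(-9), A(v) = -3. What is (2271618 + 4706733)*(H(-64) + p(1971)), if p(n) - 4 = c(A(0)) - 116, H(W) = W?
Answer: -1039774299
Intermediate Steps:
c(d) = -9*d
p(n) = -85 (p(n) = 4 + (-9*(-3) - 116) = 4 + (27 - 116) = 4 - 89 = -85)
(2271618 + 4706733)*(H(-64) + p(1971)) = (2271618 + 4706733)*(-64 - 85) = 6978351*(-149) = -1039774299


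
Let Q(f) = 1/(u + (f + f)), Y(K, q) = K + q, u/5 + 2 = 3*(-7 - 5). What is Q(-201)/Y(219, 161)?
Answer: -1/224960 ≈ -4.4452e-6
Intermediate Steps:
u = -190 (u = -10 + 5*(3*(-7 - 5)) = -10 + 5*(3*(-12)) = -10 + 5*(-36) = -10 - 180 = -190)
Q(f) = 1/(-190 + 2*f) (Q(f) = 1/(-190 + (f + f)) = 1/(-190 + 2*f))
Q(-201)/Y(219, 161) = (1/(2*(-95 - 201)))/(219 + 161) = ((1/2)/(-296))/380 = ((1/2)*(-1/296))*(1/380) = -1/592*1/380 = -1/224960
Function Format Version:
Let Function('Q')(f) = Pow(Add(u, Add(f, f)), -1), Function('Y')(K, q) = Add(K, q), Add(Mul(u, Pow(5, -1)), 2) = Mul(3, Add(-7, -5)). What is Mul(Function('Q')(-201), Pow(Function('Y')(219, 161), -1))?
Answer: Rational(-1, 224960) ≈ -4.4452e-6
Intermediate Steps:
u = -190 (u = Add(-10, Mul(5, Mul(3, Add(-7, -5)))) = Add(-10, Mul(5, Mul(3, -12))) = Add(-10, Mul(5, -36)) = Add(-10, -180) = -190)
Function('Q')(f) = Pow(Add(-190, Mul(2, f)), -1) (Function('Q')(f) = Pow(Add(-190, Add(f, f)), -1) = Pow(Add(-190, Mul(2, f)), -1))
Mul(Function('Q')(-201), Pow(Function('Y')(219, 161), -1)) = Mul(Mul(Rational(1, 2), Pow(Add(-95, -201), -1)), Pow(Add(219, 161), -1)) = Mul(Mul(Rational(1, 2), Pow(-296, -1)), Pow(380, -1)) = Mul(Mul(Rational(1, 2), Rational(-1, 296)), Rational(1, 380)) = Mul(Rational(-1, 592), Rational(1, 380)) = Rational(-1, 224960)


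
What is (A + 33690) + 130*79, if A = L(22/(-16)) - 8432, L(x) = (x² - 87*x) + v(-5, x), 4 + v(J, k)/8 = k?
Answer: 2278817/64 ≈ 35607.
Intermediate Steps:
v(J, k) = -32 + 8*k
L(x) = -32 + x² - 79*x (L(x) = (x² - 87*x) + (-32 + 8*x) = -32 + x² - 79*x)
A = -534623/64 (A = (-32 + (22/(-16))² - 1738/(-16)) - 8432 = (-32 + (22*(-1/16))² - 1738*(-1)/16) - 8432 = (-32 + (-11/8)² - 79*(-11/8)) - 8432 = (-32 + 121/64 + 869/8) - 8432 = 5025/64 - 8432 = -534623/64 ≈ -8353.5)
(A + 33690) + 130*79 = (-534623/64 + 33690) + 130*79 = 1621537/64 + 10270 = 2278817/64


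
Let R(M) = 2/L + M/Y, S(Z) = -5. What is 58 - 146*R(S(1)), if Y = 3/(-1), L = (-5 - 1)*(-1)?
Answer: -234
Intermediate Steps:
L = 6 (L = -6*(-1) = 6)
Y = -3 (Y = 3*(-1) = -3)
R(M) = ⅓ - M/3 (R(M) = 2/6 + M/(-3) = 2*(⅙) + M*(-⅓) = ⅓ - M/3)
58 - 146*R(S(1)) = 58 - 146*(⅓ - ⅓*(-5)) = 58 - 146*(⅓ + 5/3) = 58 - 146*2 = 58 - 292 = -234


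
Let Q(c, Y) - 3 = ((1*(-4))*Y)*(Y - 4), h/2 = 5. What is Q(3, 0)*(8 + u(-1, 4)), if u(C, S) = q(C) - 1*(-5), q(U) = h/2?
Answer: 54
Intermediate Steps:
h = 10 (h = 2*5 = 10)
Q(c, Y) = 3 - 4*Y*(-4 + Y) (Q(c, Y) = 3 + ((1*(-4))*Y)*(Y - 4) = 3 + (-4*Y)*(-4 + Y) = 3 - 4*Y*(-4 + Y))
q(U) = 5 (q(U) = 10/2 = 10*(½) = 5)
u(C, S) = 10 (u(C, S) = 5 - 1*(-5) = 5 + 5 = 10)
Q(3, 0)*(8 + u(-1, 4)) = (3 - 4*0² + 16*0)*(8 + 10) = (3 - 4*0 + 0)*18 = (3 + 0 + 0)*18 = 3*18 = 54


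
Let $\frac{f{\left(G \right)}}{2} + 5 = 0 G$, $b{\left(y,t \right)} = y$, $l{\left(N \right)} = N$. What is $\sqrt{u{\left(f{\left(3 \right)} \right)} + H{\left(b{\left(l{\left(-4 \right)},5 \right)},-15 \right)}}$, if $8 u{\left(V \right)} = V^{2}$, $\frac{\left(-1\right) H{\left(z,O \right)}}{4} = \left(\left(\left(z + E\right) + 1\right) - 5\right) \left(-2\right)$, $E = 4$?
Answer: $\frac{i \sqrt{78}}{2} \approx 4.4159 i$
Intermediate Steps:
$f{\left(G \right)} = -10$ ($f{\left(G \right)} = -10 + 2 \cdot 0 G = -10 + 2 \cdot 0 = -10 + 0 = -10$)
$H{\left(z,O \right)} = 8 z$ ($H{\left(z,O \right)} = - 4 \left(\left(\left(z + 4\right) + 1\right) - 5\right) \left(-2\right) = - 4 \left(\left(\left(4 + z\right) + 1\right) - 5\right) \left(-2\right) = - 4 \left(\left(5 + z\right) - 5\right) \left(-2\right) = - 4 z \left(-2\right) = - 4 \left(- 2 z\right) = 8 z$)
$u{\left(V \right)} = \frac{V^{2}}{8}$
$\sqrt{u{\left(f{\left(3 \right)} \right)} + H{\left(b{\left(l{\left(-4 \right)},5 \right)},-15 \right)}} = \sqrt{\frac{\left(-10\right)^{2}}{8} + 8 \left(-4\right)} = \sqrt{\frac{1}{8} \cdot 100 - 32} = \sqrt{\frac{25}{2} - 32} = \sqrt{- \frac{39}{2}} = \frac{i \sqrt{78}}{2}$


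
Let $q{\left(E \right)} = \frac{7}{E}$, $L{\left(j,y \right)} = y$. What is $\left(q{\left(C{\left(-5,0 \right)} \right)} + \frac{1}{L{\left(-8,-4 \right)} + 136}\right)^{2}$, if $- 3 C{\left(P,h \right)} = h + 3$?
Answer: $\frac{851929}{17424} \approx 48.894$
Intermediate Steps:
$C{\left(P,h \right)} = -1 - \frac{h}{3}$ ($C{\left(P,h \right)} = - \frac{h + 3}{3} = - \frac{3 + h}{3} = -1 - \frac{h}{3}$)
$\left(q{\left(C{\left(-5,0 \right)} \right)} + \frac{1}{L{\left(-8,-4 \right)} + 136}\right)^{2} = \left(\frac{7}{-1 - 0} + \frac{1}{-4 + 136}\right)^{2} = \left(\frac{7}{-1 + 0} + \frac{1}{132}\right)^{2} = \left(\frac{7}{-1} + \frac{1}{132}\right)^{2} = \left(7 \left(-1\right) + \frac{1}{132}\right)^{2} = \left(-7 + \frac{1}{132}\right)^{2} = \left(- \frac{923}{132}\right)^{2} = \frac{851929}{17424}$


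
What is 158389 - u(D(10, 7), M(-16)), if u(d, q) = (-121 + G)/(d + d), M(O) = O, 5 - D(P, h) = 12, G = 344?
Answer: 2217669/14 ≈ 1.5841e+5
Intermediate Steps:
D(P, h) = -7 (D(P, h) = 5 - 1*12 = 5 - 12 = -7)
u(d, q) = 223/(2*d) (u(d, q) = (-121 + 344)/(d + d) = 223/((2*d)) = 223*(1/(2*d)) = 223/(2*d))
158389 - u(D(10, 7), M(-16)) = 158389 - 223/(2*(-7)) = 158389 - 223*(-1)/(2*7) = 158389 - 1*(-223/14) = 158389 + 223/14 = 2217669/14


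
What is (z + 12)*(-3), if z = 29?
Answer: -123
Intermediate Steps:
(z + 12)*(-3) = (29 + 12)*(-3) = 41*(-3) = -123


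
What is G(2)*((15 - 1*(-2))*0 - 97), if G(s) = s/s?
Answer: -97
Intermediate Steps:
G(s) = 1
G(2)*((15 - 1*(-2))*0 - 97) = 1*((15 - 1*(-2))*0 - 97) = 1*((15 + 2)*0 - 97) = 1*(17*0 - 97) = 1*(0 - 97) = 1*(-97) = -97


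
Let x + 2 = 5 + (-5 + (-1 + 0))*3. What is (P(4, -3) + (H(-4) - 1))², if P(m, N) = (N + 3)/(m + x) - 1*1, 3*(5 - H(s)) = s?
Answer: 169/9 ≈ 18.778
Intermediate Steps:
H(s) = 5 - s/3
x = -15 (x = -2 + (5 + (-5 + (-1 + 0))*3) = -2 + (5 + (-5 - 1)*3) = -2 + (5 - 6*3) = -2 + (5 - 18) = -2 - 13 = -15)
P(m, N) = -1 + (3 + N)/(-15 + m) (P(m, N) = (N + 3)/(m - 15) - 1*1 = (3 + N)/(-15 + m) - 1 = -1 + (3 + N)/(-15 + m))
(P(4, -3) + (H(-4) - 1))² = ((18 - 3 - 1*4)/(-15 + 4) + ((5 - ⅓*(-4)) - 1))² = ((18 - 3 - 4)/(-11) + ((5 + 4/3) - 1))² = (-1/11*11 + (19/3 - 1))² = (-1 + 16/3)² = (13/3)² = 169/9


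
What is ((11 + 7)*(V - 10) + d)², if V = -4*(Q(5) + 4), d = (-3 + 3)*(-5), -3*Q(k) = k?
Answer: 121104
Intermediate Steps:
Q(k) = -k/3
d = 0 (d = 0*(-5) = 0)
V = -28/3 (V = -4*(-⅓*5 + 4) = -4*(-5/3 + 4) = -4*7/3 = -28/3 ≈ -9.3333)
((11 + 7)*(V - 10) + d)² = ((11 + 7)*(-28/3 - 10) + 0)² = (18*(-58/3) + 0)² = (-348 + 0)² = (-348)² = 121104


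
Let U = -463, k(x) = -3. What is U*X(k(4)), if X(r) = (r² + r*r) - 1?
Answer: -7871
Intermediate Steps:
X(r) = -1 + 2*r² (X(r) = (r² + r²) - 1 = 2*r² - 1 = -1 + 2*r²)
U*X(k(4)) = -463*(-1 + 2*(-3)²) = -463*(-1 + 2*9) = -463*(-1 + 18) = -463*17 = -7871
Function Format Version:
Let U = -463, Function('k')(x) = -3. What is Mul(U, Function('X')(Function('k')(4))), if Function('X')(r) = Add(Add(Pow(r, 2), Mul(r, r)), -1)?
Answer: -7871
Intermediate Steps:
Function('X')(r) = Add(-1, Mul(2, Pow(r, 2))) (Function('X')(r) = Add(Add(Pow(r, 2), Pow(r, 2)), -1) = Add(Mul(2, Pow(r, 2)), -1) = Add(-1, Mul(2, Pow(r, 2))))
Mul(U, Function('X')(Function('k')(4))) = Mul(-463, Add(-1, Mul(2, Pow(-3, 2)))) = Mul(-463, Add(-1, Mul(2, 9))) = Mul(-463, Add(-1, 18)) = Mul(-463, 17) = -7871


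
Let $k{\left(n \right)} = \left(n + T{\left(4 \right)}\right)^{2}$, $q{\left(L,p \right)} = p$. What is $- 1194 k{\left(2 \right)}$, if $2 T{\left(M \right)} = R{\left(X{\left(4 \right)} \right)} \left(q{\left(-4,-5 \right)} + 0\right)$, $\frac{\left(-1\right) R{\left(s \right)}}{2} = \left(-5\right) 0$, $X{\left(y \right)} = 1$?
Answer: $-4776$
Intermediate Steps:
$R{\left(s \right)} = 0$ ($R{\left(s \right)} = - 2 \left(\left(-5\right) 0\right) = \left(-2\right) 0 = 0$)
$T{\left(M \right)} = 0$ ($T{\left(M \right)} = \frac{0 \left(-5 + 0\right)}{2} = \frac{0 \left(-5\right)}{2} = \frac{1}{2} \cdot 0 = 0$)
$k{\left(n \right)} = n^{2}$ ($k{\left(n \right)} = \left(n + 0\right)^{2} = n^{2}$)
$- 1194 k{\left(2 \right)} = - 1194 \cdot 2^{2} = \left(-1194\right) 4 = -4776$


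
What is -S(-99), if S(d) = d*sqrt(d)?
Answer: 297*I*sqrt(11) ≈ 985.04*I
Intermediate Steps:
S(d) = d**(3/2)
-S(-99) = -(-99)**(3/2) = -(-297)*I*sqrt(11) = 297*I*sqrt(11)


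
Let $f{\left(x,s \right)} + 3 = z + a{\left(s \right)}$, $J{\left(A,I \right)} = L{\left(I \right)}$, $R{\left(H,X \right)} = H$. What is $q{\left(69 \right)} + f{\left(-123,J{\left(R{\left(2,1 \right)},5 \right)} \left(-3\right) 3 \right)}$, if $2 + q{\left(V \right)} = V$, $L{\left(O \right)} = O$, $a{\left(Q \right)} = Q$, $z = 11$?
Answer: $30$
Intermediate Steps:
$q{\left(V \right)} = -2 + V$
$J{\left(A,I \right)} = I$
$f{\left(x,s \right)} = 8 + s$ ($f{\left(x,s \right)} = -3 + \left(11 + s\right) = 8 + s$)
$q{\left(69 \right)} + f{\left(-123,J{\left(R{\left(2,1 \right)},5 \right)} \left(-3\right) 3 \right)} = \left(-2 + 69\right) + \left(8 + 5 \left(-3\right) 3\right) = 67 + \left(8 - 45\right) = 67 - 37 = 30$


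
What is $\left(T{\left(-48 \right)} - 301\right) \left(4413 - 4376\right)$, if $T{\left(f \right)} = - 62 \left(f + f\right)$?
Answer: $209087$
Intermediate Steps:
$T{\left(f \right)} = - 124 f$ ($T{\left(f \right)} = - 62 \cdot 2 f = - 124 f$)
$\left(T{\left(-48 \right)} - 301\right) \left(4413 - 4376\right) = \left(\left(-124\right) \left(-48\right) - 301\right) \left(4413 - 4376\right) = \left(5952 - 301\right) 37 = 5651 \cdot 37 = 209087$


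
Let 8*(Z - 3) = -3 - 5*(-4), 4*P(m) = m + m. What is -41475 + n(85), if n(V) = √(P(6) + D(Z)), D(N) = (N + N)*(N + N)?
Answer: -41475 + √1729/4 ≈ -41465.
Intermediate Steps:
P(m) = m/2 (P(m) = (m + m)/4 = (2*m)/4 = m/2)
Z = 41/8 (Z = 3 + (-3 - 5*(-4))/8 = 3 + (-3 + 20)/8 = 3 + (⅛)*17 = 3 + 17/8 = 41/8 ≈ 5.1250)
D(N) = 4*N² (D(N) = (2*N)*(2*N) = 4*N²)
n(V) = √1729/4 (n(V) = √((½)*6 + 4*(41/8)²) = √(3 + 4*(1681/64)) = √(3 + 1681/16) = √(1729/16) = √1729/4)
-41475 + n(85) = -41475 + √1729/4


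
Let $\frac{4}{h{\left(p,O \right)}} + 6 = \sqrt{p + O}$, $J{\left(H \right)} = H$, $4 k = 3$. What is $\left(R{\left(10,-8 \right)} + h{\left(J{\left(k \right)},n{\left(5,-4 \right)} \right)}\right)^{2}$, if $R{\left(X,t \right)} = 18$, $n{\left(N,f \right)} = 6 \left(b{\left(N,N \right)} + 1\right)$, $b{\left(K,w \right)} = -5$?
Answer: $\frac{4 \left(1872 \sqrt{93} + 3283 i\right)}{3 \left(8 \sqrt{93} + 17 i\right)} \approx 309.48 - 11.455 i$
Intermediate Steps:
$k = \frac{3}{4}$ ($k = \frac{1}{4} \cdot 3 = \frac{3}{4} \approx 0.75$)
$n{\left(N,f \right)} = -24$ ($n{\left(N,f \right)} = 6 \left(-5 + 1\right) = 6 \left(-4\right) = -24$)
$h{\left(p,O \right)} = \frac{4}{-6 + \sqrt{O + p}}$ ($h{\left(p,O \right)} = \frac{4}{-6 + \sqrt{p + O}} = \frac{4}{-6 + \sqrt{O + p}}$)
$\left(R{\left(10,-8 \right)} + h{\left(J{\left(k \right)},n{\left(5,-4 \right)} \right)}\right)^{2} = \left(18 + \frac{4}{-6 + \sqrt{-24 + \frac{3}{4}}}\right)^{2} = \left(18 + \frac{4}{-6 + \sqrt{- \frac{93}{4}}}\right)^{2} = \left(18 + \frac{4}{-6 + \frac{i \sqrt{93}}{2}}\right)^{2}$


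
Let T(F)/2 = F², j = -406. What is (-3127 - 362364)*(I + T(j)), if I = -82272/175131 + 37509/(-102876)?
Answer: -241208294907188888419/2001864084 ≈ -1.2049e+11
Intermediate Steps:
I = -1670311439/2001864084 (I = -82272*1/175131 + 37509*(-1/102876) = -27424/58377 - 12503/34292 = -1670311439/2001864084 ≈ -0.83438)
T(F) = 2*F²
(-3127 - 362364)*(I + T(j)) = (-3127 - 362364)*(-1670311439/2001864084 + 2*(-406)²) = -365491*(-1670311439/2001864084 + 2*164836) = -365491*(-1670311439/2001864084 + 329672) = -365491*659956865989009/2001864084 = -241208294907188888419/2001864084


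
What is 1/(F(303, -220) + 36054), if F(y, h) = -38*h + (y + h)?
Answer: 1/44497 ≈ 2.2473e-5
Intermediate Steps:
F(y, h) = y - 37*h (F(y, h) = -38*h + (h + y) = y - 37*h)
1/(F(303, -220) + 36054) = 1/((303 - 37*(-220)) + 36054) = 1/((303 + 8140) + 36054) = 1/(8443 + 36054) = 1/44497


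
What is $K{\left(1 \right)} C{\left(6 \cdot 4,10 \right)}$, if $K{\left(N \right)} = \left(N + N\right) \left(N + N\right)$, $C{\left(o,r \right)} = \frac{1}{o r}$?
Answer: $\frac{1}{60} \approx 0.016667$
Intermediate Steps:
$C{\left(o,r \right)} = \frac{1}{o r}$
$K{\left(N \right)} = 4 N^{2}$ ($K{\left(N \right)} = 2 N 2 N = 4 N^{2}$)
$K{\left(1 \right)} C{\left(6 \cdot 4,10 \right)} = 4 \cdot 1^{2} \frac{1}{6 \cdot 4 \cdot 10} = 4 \cdot 1 \cdot \frac{1}{24} \cdot \frac{1}{10} = 4 \cdot \frac{1}{24} \cdot \frac{1}{10} = 4 \cdot \frac{1}{240} = \frac{1}{60}$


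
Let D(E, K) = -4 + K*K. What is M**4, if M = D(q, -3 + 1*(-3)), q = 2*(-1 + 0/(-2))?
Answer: 1048576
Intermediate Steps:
q = -2 (q = 2*(-1 + 0*(-1/2)) = 2*(-1 + 0) = 2*(-1) = -2)
D(E, K) = -4 + K**2
M = 32 (M = -4 + (-3 + 1*(-3))**2 = -4 + (-3 - 3)**2 = -4 + (-6)**2 = -4 + 36 = 32)
M**4 = 32**4 = 1048576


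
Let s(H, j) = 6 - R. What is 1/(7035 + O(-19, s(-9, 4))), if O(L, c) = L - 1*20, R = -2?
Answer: 1/6996 ≈ 0.00014294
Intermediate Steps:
s(H, j) = 8 (s(H, j) = 6 - 1*(-2) = 6 + 2 = 8)
O(L, c) = -20 + L (O(L, c) = L - 20 = -20 + L)
1/(7035 + O(-19, s(-9, 4))) = 1/(7035 + (-20 - 19)) = 1/(7035 - 39) = 1/6996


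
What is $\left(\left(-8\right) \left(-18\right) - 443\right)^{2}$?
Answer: $89401$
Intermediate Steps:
$\left(\left(-8\right) \left(-18\right) - 443\right)^{2} = \left(144 - 443\right)^{2} = \left(-299\right)^{2} = 89401$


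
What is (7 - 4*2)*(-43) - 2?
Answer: 41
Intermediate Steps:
(7 - 4*2)*(-43) - 2 = (7 - 1*8)*(-43) - 2 = (7 - 8)*(-43) - 2 = -1*(-43) - 2 = 43 - 2 = 41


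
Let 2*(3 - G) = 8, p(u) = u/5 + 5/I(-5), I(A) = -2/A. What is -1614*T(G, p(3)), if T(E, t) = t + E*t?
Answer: 0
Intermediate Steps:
p(u) = 25/2 + u/5 (p(u) = u/5 + 5/((-2/(-5))) = u*(⅕) + 5/((-2*(-⅕))) = u/5 + 5/(⅖) = u/5 + 5*(5/2) = u/5 + 25/2 = 25/2 + u/5)
G = -1 (G = 3 - ½*8 = 3 - 4 = -1)
-1614*T(G, p(3)) = -1614*(25/2 + (⅕)*3)*(1 - 1) = -1614*(25/2 + ⅗)*0 = -105717*0/5 = -1614*0 = 0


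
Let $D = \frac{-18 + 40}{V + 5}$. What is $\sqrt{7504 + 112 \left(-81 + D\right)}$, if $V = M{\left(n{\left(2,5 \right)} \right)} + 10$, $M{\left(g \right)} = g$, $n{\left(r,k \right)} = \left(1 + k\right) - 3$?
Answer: $\frac{4 i \sqrt{805}}{3} \approx 37.83 i$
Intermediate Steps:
$n{\left(r,k \right)} = -2 + k$
$V = 13$ ($V = \left(-2 + 5\right) + 10 = 3 + 10 = 13$)
$D = \frac{11}{9}$ ($D = \frac{-18 + 40}{13 + 5} = \frac{22}{18} = 22 \cdot \frac{1}{18} = \frac{11}{9} \approx 1.2222$)
$\sqrt{7504 + 112 \left(-81 + D\right)} = \sqrt{7504 + 112 \left(-81 + \frac{11}{9}\right)} = \sqrt{7504 + 112 \left(- \frac{718}{9}\right)} = \sqrt{7504 - \frac{80416}{9}} = \sqrt{- \frac{12880}{9}} = \frac{4 i \sqrt{805}}{3}$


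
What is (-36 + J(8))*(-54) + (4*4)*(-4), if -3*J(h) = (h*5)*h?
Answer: 7640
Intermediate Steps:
J(h) = -5*h²/3 (J(h) = -h*5*h/3 = -5*h*h/3 = -5*h²/3)
(-36 + J(8))*(-54) + (4*4)*(-4) = (-36 - 5/3*8²)*(-54) + (4*4)*(-4) = (-36 - 5/3*64)*(-54) + 16*(-4) = (-36 - 320/3)*(-54) - 64 = -428/3*(-54) - 64 = 7704 - 64 = 7640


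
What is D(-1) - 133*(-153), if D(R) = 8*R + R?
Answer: 20340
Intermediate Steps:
D(R) = 9*R
D(-1) - 133*(-153) = 9*(-1) - 133*(-153) = -9 + 20349 = 20340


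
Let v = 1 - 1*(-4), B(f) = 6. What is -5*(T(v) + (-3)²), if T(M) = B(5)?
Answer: -75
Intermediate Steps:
v = 5 (v = 1 + 4 = 5)
T(M) = 6
-5*(T(v) + (-3)²) = -5*(6 + (-3)²) = -5*(6 + 9) = -5*15 = -75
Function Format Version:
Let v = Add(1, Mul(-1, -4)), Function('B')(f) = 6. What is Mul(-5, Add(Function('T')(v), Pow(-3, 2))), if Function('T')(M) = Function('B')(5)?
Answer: -75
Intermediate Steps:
v = 5 (v = Add(1, 4) = 5)
Function('T')(M) = 6
Mul(-5, Add(Function('T')(v), Pow(-3, 2))) = Mul(-5, Add(6, Pow(-3, 2))) = Mul(-5, Add(6, 9)) = Mul(-5, 15) = -75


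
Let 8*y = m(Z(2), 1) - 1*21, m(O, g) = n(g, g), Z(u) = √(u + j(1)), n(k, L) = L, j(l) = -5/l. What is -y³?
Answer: 125/8 ≈ 15.625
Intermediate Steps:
Z(u) = √(-5 + u) (Z(u) = √(u - 5/1) = √(u - 5*1) = √(u - 5) = √(-5 + u))
m(O, g) = g
y = -5/2 (y = (1 - 1*21)/8 = (1 - 21)/8 = (⅛)*(-20) = -5/2 ≈ -2.5000)
-y³ = -(-5/2)³ = -1*(-125/8) = 125/8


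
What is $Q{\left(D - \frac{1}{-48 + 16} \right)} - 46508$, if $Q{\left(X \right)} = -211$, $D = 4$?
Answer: $-46719$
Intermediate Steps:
$Q{\left(D - \frac{1}{-48 + 16} \right)} - 46508 = -211 - 46508 = -46719$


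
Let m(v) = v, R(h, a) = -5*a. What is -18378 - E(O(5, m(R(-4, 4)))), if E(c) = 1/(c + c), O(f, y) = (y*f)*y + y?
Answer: -72776881/3960 ≈ -18378.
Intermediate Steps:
O(f, y) = y + f*y² (O(f, y) = (f*y)*y + y = f*y² + y = y + f*y²)
E(c) = 1/(2*c)
-18378 - E(O(5, m(R(-4, 4)))) = -18378 - 1/(2*((-5*4)*(1 + 5*(-5*4)))) = -18378 - 1/(2*((-20*(1 + 5*(-20))))) = -18378 - 1/(2*((-20*(1 - 100)))) = -18378 - 1/(2*((-20*(-99)))) = -18378 - 1/(2*1980) = -18378 - 1*1/3960 = -18378 - 1/3960 = -72776881/3960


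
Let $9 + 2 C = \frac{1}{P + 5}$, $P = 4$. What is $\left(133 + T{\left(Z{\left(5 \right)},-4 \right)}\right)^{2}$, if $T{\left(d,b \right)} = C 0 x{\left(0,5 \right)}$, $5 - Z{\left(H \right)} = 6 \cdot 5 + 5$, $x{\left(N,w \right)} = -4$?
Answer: $17689$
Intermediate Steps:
$Z{\left(H \right)} = -30$ ($Z{\left(H \right)} = 5 - \left(6 \cdot 5 + 5\right) = 5 - \left(30 + 5\right) = 5 - 35 = -30$)
$C = - \frac{40}{9}$ ($C = - \frac{9}{2} + \frac{1}{2 \left(4 + 5\right)} = - \frac{9}{2} + \frac{1}{2 \cdot 9} = - \frac{9}{2} + \frac{1}{2} \cdot \frac{1}{9} = - \frac{9}{2} + \frac{1}{18} = - \frac{40}{9} \approx -4.4444$)
$T{\left(d,b \right)} = 0$ ($T{\left(d,b \right)} = \left(- \frac{40}{9}\right) 0 \left(-4\right) = 0 \left(-4\right) = 0$)
$\left(133 + T{\left(Z{\left(5 \right)},-4 \right)}\right)^{2} = \left(133 + 0\right)^{2} = 133^{2} = 17689$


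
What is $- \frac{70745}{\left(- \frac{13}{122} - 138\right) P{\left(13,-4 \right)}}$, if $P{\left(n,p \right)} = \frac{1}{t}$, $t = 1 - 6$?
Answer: $- \frac{43154450}{16849} \approx -2561.2$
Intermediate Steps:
$t = -5$ ($t = 1 - 6 = -5$)
$P{\left(n,p \right)} = - \frac{1}{5}$ ($P{\left(n,p \right)} = \frac{1}{-5} = - \frac{1}{5}$)
$- \frac{70745}{\left(- \frac{13}{122} - 138\right) P{\left(13,-4 \right)}} = - \frac{70745}{\left(- \frac{13}{122} - 138\right) \left(- \frac{1}{5}\right)} = - \frac{70745}{\left(- \frac{16849}{122}\right) \left(- \frac{1}{5}\right)} = - \frac{70745}{\frac{16849}{610}} = \left(-70745\right) \frac{610}{16849} = - \frac{43154450}{16849}$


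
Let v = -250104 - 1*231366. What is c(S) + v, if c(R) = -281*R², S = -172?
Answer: -8794574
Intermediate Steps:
v = -481470 (v = -250104 - 231366 = -481470)
c(S) + v = -281*(-172)² - 481470 = -281*29584 - 481470 = -8313104 - 481470 = -8794574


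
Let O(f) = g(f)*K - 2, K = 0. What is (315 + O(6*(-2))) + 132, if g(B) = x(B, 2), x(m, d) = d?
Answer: 445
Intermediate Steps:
g(B) = 2
O(f) = -2 (O(f) = 2*0 - 2 = 0 - 2 = -2)
(315 + O(6*(-2))) + 132 = (315 - 2) + 132 = 313 + 132 = 445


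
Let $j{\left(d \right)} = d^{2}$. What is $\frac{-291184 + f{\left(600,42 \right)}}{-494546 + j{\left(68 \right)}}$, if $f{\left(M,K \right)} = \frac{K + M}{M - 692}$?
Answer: $\frac{13394785}{22536412} \approx 0.59436$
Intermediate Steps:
$f{\left(M,K \right)} = \frac{K + M}{-692 + M}$
$\frac{-291184 + f{\left(600,42 \right)}}{-494546 + j{\left(68 \right)}} = \frac{-291184 + \frac{42 + 600}{-692 + 600}}{-494546 + 68^{2}} = \frac{-291184 + \frac{1}{-92} \cdot 642}{-494546 + 4624} = \frac{-291184 - \frac{321}{46}}{-489922} = \left(-291184 - \frac{321}{46}\right) \left(- \frac{1}{489922}\right) = \left(- \frac{13394785}{46}\right) \left(- \frac{1}{489922}\right) = \frac{13394785}{22536412}$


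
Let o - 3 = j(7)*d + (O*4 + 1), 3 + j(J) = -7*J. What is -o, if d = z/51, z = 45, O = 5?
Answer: 372/17 ≈ 21.882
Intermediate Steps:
j(J) = -3 - 7*J
d = 15/17 (d = 45/51 = 45*(1/51) = 15/17 ≈ 0.88235)
o = -372/17 (o = 3 + ((-3 - 7*7)*(15/17) + (5*4 + 1)) = 3 + ((-3 - 49)*(15/17) + (20 + 1)) = 3 + (-52*15/17 + 21) = 3 + (-780/17 + 21) = 3 - 423/17 = -372/17 ≈ -21.882)
-o = -1*(-372/17) = 372/17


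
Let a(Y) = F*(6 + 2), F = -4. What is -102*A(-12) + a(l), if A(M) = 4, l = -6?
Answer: -440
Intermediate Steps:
a(Y) = -32 (a(Y) = -4*(6 + 2) = -4*8 = -32)
-102*A(-12) + a(l) = -102*4 - 32 = -408 - 32 = -440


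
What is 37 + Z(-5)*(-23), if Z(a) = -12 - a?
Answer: 198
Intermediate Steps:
37 + Z(-5)*(-23) = 37 + (-12 - 1*(-5))*(-23) = 37 + (-12 + 5)*(-23) = 37 - 7*(-23) = 37 + 161 = 198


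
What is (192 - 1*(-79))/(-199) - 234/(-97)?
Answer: 20279/19303 ≈ 1.0506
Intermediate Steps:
(192 - 1*(-79))/(-199) - 234/(-97) = (192 + 79)*(-1/199) - 234*(-1/97) = 271*(-1/199) + 234/97 = -271/199 + 234/97 = 20279/19303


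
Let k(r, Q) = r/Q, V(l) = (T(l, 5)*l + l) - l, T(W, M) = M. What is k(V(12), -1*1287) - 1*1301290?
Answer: -558253430/429 ≈ -1.3013e+6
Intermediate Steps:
V(l) = 5*l (V(l) = (5*l + l) - l = 6*l - l = 5*l)
k(V(12), -1*1287) - 1*1301290 = (5*12)/((-1*1287)) - 1*1301290 = 60/(-1287) - 1301290 = 60*(-1/1287) - 1301290 = -20/429 - 1301290 = -558253430/429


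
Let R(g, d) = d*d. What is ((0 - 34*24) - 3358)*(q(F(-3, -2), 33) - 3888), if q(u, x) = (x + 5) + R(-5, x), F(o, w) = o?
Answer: 11524414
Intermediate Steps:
R(g, d) = d²
q(u, x) = 5 + x + x² (q(u, x) = (x + 5) + x² = (5 + x) + x² = 5 + x + x²)
((0 - 34*24) - 3358)*(q(F(-3, -2), 33) - 3888) = ((0 - 34*24) - 3358)*((5 + 33 + 33²) - 3888) = ((0 - 816) - 3358)*((5 + 33 + 1089) - 3888) = (-816 - 3358)*(1127 - 3888) = -4174*(-2761) = 11524414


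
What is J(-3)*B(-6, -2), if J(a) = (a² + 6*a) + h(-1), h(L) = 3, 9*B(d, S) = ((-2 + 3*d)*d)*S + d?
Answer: 164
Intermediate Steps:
B(d, S) = d/9 + S*d*(-2 + 3*d)/9 (B(d, S) = (((-2 + 3*d)*d)*S + d)/9 = ((d*(-2 + 3*d))*S + d)/9 = (S*d*(-2 + 3*d) + d)/9 = (d + S*d*(-2 + 3*d))/9 = d/9 + S*d*(-2 + 3*d)/9)
J(a) = 3 + a² + 6*a (J(a) = (a² + 6*a) + 3 = 3 + a² + 6*a)
J(-3)*B(-6, -2) = (3 + (-3)² + 6*(-3))*((⅑)*(-6)*(1 - 2*(-2) + 3*(-2)*(-6))) = (3 + 9 - 18)*((⅑)*(-6)*(1 + 4 + 36)) = -2*(-6)*41/3 = -6*(-82/3) = 164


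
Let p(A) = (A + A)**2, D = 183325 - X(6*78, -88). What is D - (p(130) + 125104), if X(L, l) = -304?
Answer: -9075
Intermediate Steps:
D = 183629 (D = 183325 - 1*(-304) = 183325 + 304 = 183629)
p(A) = 4*A**2 (p(A) = (2*A)**2 = 4*A**2)
D - (p(130) + 125104) = 183629 - (4*130**2 + 125104) = 183629 - (4*16900 + 125104) = 183629 - (67600 + 125104) = 183629 - 1*192704 = 183629 - 192704 = -9075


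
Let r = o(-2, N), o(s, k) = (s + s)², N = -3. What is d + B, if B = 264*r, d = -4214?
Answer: 10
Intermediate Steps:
o(s, k) = 4*s² (o(s, k) = (2*s)² = 4*s²)
r = 16 (r = 4*(-2)² = 4*4 = 16)
B = 4224 (B = 264*16 = 4224)
d + B = -4214 + 4224 = 10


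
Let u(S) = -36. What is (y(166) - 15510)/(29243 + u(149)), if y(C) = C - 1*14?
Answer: -15358/29207 ≈ -0.52583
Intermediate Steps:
y(C) = -14 + C (y(C) = C - 14 = -14 + C)
(y(166) - 15510)/(29243 + u(149)) = ((-14 + 166) - 15510)/(29243 - 36) = (152 - 15510)/29207 = -15358*1/29207 = -15358/29207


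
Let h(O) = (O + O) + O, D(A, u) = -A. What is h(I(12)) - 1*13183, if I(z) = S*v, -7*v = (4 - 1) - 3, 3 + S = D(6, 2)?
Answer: -13183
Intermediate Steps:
S = -9 (S = -3 - 1*6 = -3 - 6 = -9)
v = 0 (v = -((4 - 1) - 3)/7 = -(3 - 3)/7 = -⅐*0 = 0)
I(z) = 0 (I(z) = -9*0 = 0)
h(O) = 3*O (h(O) = 2*O + O = 3*O)
h(I(12)) - 1*13183 = 3*0 - 1*13183 = 0 - 13183 = -13183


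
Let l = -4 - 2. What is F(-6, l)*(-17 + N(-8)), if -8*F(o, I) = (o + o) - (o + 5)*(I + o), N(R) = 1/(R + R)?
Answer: -819/16 ≈ -51.188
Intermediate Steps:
N(R) = 1/(2*R)
l = -6
F(o, I) = -o/4 + (5 + o)*(I + o)/8 (F(o, I) = -((o + o) - (o + 5)*(I + o))/8 = -(2*o - (5 + o)*(I + o))/8 = -o/4 + (5 + o)*(I + o)/8)
F(-6, l)*(-17 + N(-8)) = ((⅛)*(-6)² + (3/8)*(-6) + (5/8)*(-6) + (⅛)*(-6)*(-6))*(-17 + (½)/(-8)) = ((⅛)*36 - 9/4 - 15/4 + 9/2)*(-17 + (½)*(-⅛)) = (9/2 - 9/4 - 15/4 + 9/2)*(-17 - 1/16) = 3*(-273/16) = -819/16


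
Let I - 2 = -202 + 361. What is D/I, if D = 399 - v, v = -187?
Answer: 586/161 ≈ 3.6398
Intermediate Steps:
I = 161 (I = 2 + (-202 + 361) = 2 + 159 = 161)
D = 586 (D = 399 - 1*(-187) = 399 + 187 = 586)
D/I = 586/161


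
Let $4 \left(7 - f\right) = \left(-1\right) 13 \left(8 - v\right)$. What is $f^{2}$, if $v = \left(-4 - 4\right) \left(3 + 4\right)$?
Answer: $46225$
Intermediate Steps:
$v = -56$ ($v = \left(-8\right) 7 = -56$)
$f = 215$ ($f = 7 - \frac{\left(-1\right) 13 \left(8 - -56\right)}{4} = 7 - \frac{\left(-13\right) \left(8 + 56\right)}{4} = 7 - \frac{\left(-13\right) 64}{4} = 7 - -208 = 7 + 208 = 215$)
$f^{2} = 215^{2} = 46225$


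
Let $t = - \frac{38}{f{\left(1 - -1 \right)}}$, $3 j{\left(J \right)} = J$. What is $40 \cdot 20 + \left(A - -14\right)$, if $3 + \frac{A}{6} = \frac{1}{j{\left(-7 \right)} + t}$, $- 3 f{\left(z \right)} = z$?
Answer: $\frac{65281}{82} \approx 796.11$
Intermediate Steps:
$f{\left(z \right)} = - \frac{z}{3}$
$j{\left(J \right)} = \frac{J}{3}$
$t = 57$ ($t = - \frac{38}{\left(- \frac{1}{3}\right) \left(1 - -1\right)} = - \frac{38}{\left(- \frac{1}{3}\right) \left(1 + 1\right)} = - \frac{38}{\left(- \frac{1}{3}\right) 2} = - \frac{38}{- \frac{2}{3}} = \left(-38\right) \left(- \frac{3}{2}\right) = 57$)
$A = - \frac{1467}{82}$ ($A = -18 + \frac{6}{\frac{1}{3} \left(-7\right) + 57} = -18 + \frac{6}{- \frac{7}{3} + 57} = -18 + \frac{6}{\frac{164}{3}} = -18 + 6 \cdot \frac{3}{164} = -18 + \frac{9}{82} = - \frac{1467}{82} \approx -17.89$)
$40 \cdot 20 + \left(A - -14\right) = 40 \cdot 20 - \frac{319}{82} = 800 + \left(- \frac{1467}{82} + 14\right) = 800 - \frac{319}{82} = \frac{65281}{82}$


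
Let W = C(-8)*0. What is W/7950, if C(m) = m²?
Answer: 0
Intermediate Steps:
W = 0 (W = (-8)²*0 = 64*0 = 0)
W/7950 = 0/7950 = 0*(1/7950) = 0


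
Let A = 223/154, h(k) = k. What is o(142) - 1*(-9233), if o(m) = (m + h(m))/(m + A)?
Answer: 204009939/22091 ≈ 9235.0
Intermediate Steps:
A = 223/154 (A = 223*(1/154) = 223/154 ≈ 1.4481)
o(m) = 2*m/(223/154 + m) (o(m) = (m + m)/(m + 223/154) = (2*m)/(223/154 + m) = 2*m/(223/154 + m))
o(142) - 1*(-9233) = 308*142/(223 + 154*142) - 1*(-9233) = 308*142/(223 + 21868) + 9233 = 308*142/22091 + 9233 = 308*142*(1/22091) + 9233 = 43736/22091 + 9233 = 204009939/22091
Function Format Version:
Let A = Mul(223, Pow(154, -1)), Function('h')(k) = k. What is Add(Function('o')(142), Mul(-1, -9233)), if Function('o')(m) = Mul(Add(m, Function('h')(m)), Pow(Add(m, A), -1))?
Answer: Rational(204009939, 22091) ≈ 9235.0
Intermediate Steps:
A = Rational(223, 154) (A = Mul(223, Rational(1, 154)) = Rational(223, 154) ≈ 1.4481)
Function('o')(m) = Mul(2, m, Pow(Add(Rational(223, 154), m), -1)) (Function('o')(m) = Mul(Add(m, m), Pow(Add(m, Rational(223, 154)), -1)) = Mul(Mul(2, m), Pow(Add(Rational(223, 154), m), -1)) = Mul(2, m, Pow(Add(Rational(223, 154), m), -1)))
Add(Function('o')(142), Mul(-1, -9233)) = Add(Mul(308, 142, Pow(Add(223, Mul(154, 142)), -1)), Mul(-1, -9233)) = Add(Mul(308, 142, Pow(Add(223, 21868), -1)), 9233) = Add(Mul(308, 142, Pow(22091, -1)), 9233) = Add(Mul(308, 142, Rational(1, 22091)), 9233) = Add(Rational(43736, 22091), 9233) = Rational(204009939, 22091)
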